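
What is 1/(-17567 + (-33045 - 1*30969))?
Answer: -1/81581 ≈ -1.2258e-5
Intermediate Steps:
1/(-17567 + (-33045 - 1*30969)) = 1/(-17567 + (-33045 - 30969)) = 1/(-17567 - 64014) = 1/(-81581) = -1/81581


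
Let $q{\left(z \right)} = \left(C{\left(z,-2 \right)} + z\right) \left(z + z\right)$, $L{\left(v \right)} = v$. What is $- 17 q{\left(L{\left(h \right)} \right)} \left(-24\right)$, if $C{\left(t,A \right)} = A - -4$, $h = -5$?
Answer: $12240$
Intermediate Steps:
$C{\left(t,A \right)} = 4 + A$ ($C{\left(t,A \right)} = A + 4 = 4 + A$)
$q{\left(z \right)} = 2 z \left(2 + z\right)$ ($q{\left(z \right)} = \left(\left(4 - 2\right) + z\right) \left(z + z\right) = \left(2 + z\right) 2 z = 2 z \left(2 + z\right)$)
$- 17 q{\left(L{\left(h \right)} \right)} \left(-24\right) = - 17 \cdot 2 \left(-5\right) \left(2 - 5\right) \left(-24\right) = - 17 \cdot 2 \left(-5\right) \left(-3\right) \left(-24\right) = \left(-17\right) 30 \left(-24\right) = \left(-510\right) \left(-24\right) = 12240$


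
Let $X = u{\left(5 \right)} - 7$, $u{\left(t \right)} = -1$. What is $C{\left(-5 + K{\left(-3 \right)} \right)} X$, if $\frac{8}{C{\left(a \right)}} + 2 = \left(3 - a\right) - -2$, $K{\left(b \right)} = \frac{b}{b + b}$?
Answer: $- \frac{128}{15} \approx -8.5333$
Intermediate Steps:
$X = -8$ ($X = -1 - 7 = -8$)
$K{\left(b \right)} = \frac{1}{2}$ ($K{\left(b \right)} = \frac{b}{2 b} = \frac{1}{2 b} b = \frac{1}{2}$)
$C{\left(a \right)} = \frac{8}{3 - a}$ ($C{\left(a \right)} = \frac{8}{-2 - \left(-5 + a\right)} = \frac{8}{3 - a}$)
$C{\left(-5 + K{\left(-3 \right)} \right)} X = - \frac{8}{-3 + \left(-5 + \frac{1}{2}\right)} \left(-8\right) = - \frac{8}{-3 - \frac{9}{2}} \left(-8\right) = - \frac{8}{- \frac{15}{2}} \left(-8\right) = \left(-8\right) \left(- \frac{2}{15}\right) \left(-8\right) = \frac{16}{15} \left(-8\right) = - \frac{128}{15}$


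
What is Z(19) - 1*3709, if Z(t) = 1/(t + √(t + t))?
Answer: -63052/17 - √38/323 ≈ -3709.0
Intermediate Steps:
Z(t) = 1/(t + √2*√t) (Z(t) = 1/(t + √(2*t)) = 1/(t + √2*√t))
Z(19) - 1*3709 = 1/(19 + √2*√19) - 1*3709 = 1/(19 + √38) - 3709 = -3709 + 1/(19 + √38)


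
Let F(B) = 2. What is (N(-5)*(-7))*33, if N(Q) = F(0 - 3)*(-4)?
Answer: 1848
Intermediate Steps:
N(Q) = -8 (N(Q) = 2*(-4) = -8)
(N(-5)*(-7))*33 = -8*(-7)*33 = 56*33 = 1848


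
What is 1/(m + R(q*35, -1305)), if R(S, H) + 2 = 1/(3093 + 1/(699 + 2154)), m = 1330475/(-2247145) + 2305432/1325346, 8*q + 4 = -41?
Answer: -2628101349911834610/2239814475451003049 ≈ -1.1734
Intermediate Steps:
q = -45/8 (q = -½ + (⅛)*(-41) = -½ - 41/8 = -45/8 ≈ -5.6250)
m = 341730027229/297824463717 (m = 1330475*(-1/2247145) + 2305432*(1/1325346) = -266095/449429 + 1152716/662673 = 341730027229/297824463717 ≈ 1.1474)
R(S, H) = -17645807/8824330 (R(S, H) = -2 + 1/(3093 + 1/(699 + 2154)) = -2 + 1/(3093 + 1/2853) = -2 + 1/(8824330/2853) = -2 + 2853/8824330 = -17645807/8824330)
1/(m + R(q*35, -1305)) = 1/(341730027229/297824463717 - 17645807/8824330) = 1/(-2239814475451003049/2628101349911834610) = -2628101349911834610/2239814475451003049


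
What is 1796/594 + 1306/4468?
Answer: 2200073/663498 ≈ 3.3159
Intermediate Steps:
1796/594 + 1306/4468 = 1796*(1/594) + 1306*(1/4468) = 898/297 + 653/2234 = 2200073/663498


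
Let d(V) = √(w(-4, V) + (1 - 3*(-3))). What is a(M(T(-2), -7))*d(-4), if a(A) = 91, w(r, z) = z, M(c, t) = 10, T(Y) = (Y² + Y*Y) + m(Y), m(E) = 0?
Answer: 91*√6 ≈ 222.90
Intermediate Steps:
T(Y) = 2*Y² (T(Y) = (Y² + Y*Y) + 0 = (Y² + Y²) + 0 = 2*Y² + 0 = 2*Y²)
d(V) = √(10 + V) (d(V) = √(V + (1 - 3*(-3))) = √(V + (1 + 9)) = √(V + 10) = √(10 + V))
a(M(T(-2), -7))*d(-4) = 91*√(10 - 4) = 91*√6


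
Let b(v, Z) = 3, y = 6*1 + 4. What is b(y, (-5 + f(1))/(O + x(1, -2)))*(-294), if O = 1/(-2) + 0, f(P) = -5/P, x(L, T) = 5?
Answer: -882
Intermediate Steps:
O = -½ (O = -½ + 0 = -½ ≈ -0.50000)
y = 10 (y = 6 + 4 = 10)
b(y, (-5 + f(1))/(O + x(1, -2)))*(-294) = 3*(-294) = -882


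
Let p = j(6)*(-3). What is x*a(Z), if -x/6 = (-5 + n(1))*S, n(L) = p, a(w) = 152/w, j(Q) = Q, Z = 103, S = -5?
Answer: -104880/103 ≈ -1018.3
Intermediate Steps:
p = -18 (p = 6*(-3) = -18)
n(L) = -18
x = -690 (x = -6*(-5 - 18)*(-5) = -(-138)*(-5) = -6*115 = -690)
x*a(Z) = -104880/103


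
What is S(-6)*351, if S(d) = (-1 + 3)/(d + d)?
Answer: -117/2 ≈ -58.500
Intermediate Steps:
S(d) = 1/d (S(d) = 2/((2*d)) = 2*(1/(2*d)) = 1/d)
S(-6)*351 = 351/(-6) = -⅙*351 = -117/2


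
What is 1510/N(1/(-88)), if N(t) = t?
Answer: -132880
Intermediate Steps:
1510/N(1/(-88)) = 1510/(1/(-88)) = 1510/(-1/88) = 1510*(-88) = -132880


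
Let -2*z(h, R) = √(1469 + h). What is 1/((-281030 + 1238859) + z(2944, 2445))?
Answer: 3831316/3669745568551 + 2*√4413/3669745568551 ≈ 1.0441e-6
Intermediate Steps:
z(h, R) = -√(1469 + h)/2
1/((-281030 + 1238859) + z(2944, 2445)) = 1/((-281030 + 1238859) - √(1469 + 2944)/2) = 1/(957829 - √4413/2)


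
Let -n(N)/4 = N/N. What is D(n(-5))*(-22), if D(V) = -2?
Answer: 44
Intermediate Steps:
n(N) = -4 (n(N) = -4*N/N = -4*1 = -4)
D(n(-5))*(-22) = -2*(-22) = 44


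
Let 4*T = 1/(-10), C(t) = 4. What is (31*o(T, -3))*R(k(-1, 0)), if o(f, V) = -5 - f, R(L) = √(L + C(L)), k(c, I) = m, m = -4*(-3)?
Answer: -6169/10 ≈ -616.90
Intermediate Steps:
m = 12
k(c, I) = 12
R(L) = √(4 + L) (R(L) = √(L + 4) = √(4 + L))
T = -1/40 (T = (¼)/(-10) = (¼)*(-⅒) = -1/40 ≈ -0.025000)
(31*o(T, -3))*R(k(-1, 0)) = (31*(-5 - 1*(-1/40)))*√(4 + 12) = (31*(-5 + 1/40))*√16 = (31*(-199/40))*4 = -6169/40*4 = -6169/10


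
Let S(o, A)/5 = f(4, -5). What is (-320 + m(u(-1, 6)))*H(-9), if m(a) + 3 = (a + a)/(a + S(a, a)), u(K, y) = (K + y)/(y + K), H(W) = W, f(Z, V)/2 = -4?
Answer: 37797/13 ≈ 2907.5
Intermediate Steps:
f(Z, V) = -8 (f(Z, V) = 2*(-4) = -8)
S(o, A) = -40 (S(o, A) = 5*(-8) = -40)
u(K, y) = 1 (u(K, y) = (K + y)/(K + y) = 1)
m(a) = -3 + 2*a/(-40 + a) (m(a) = -3 + (a + a)/(a - 40) = -3 + (2*a)/(-40 + a) = -3 + 2*a/(-40 + a))
(-320 + m(u(-1, 6)))*H(-9) = (-320 + (120 - 1*1)/(-40 + 1))*(-9) = (-320 + (120 - 1)/(-39))*(-9) = (-320 - 1/39*119)*(-9) = (-320 - 119/39)*(-9) = -12599/39*(-9) = 37797/13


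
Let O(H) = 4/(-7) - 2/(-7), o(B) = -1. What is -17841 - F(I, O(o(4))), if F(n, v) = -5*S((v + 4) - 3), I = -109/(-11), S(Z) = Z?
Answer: -124862/7 ≈ -17837.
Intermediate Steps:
I = 109/11 (I = -109*(-1/11) = 109/11 ≈ 9.9091)
O(H) = -2/7 (O(H) = 4*(-⅐) - 2*(-⅐) = -4/7 + 2/7 = -2/7)
F(n, v) = -5 - 5*v (F(n, v) = -5*((v + 4) - 3) = -5*((4 + v) - 3) = -5*(1 + v) = -5 - 5*v)
-17841 - F(I, O(o(4))) = -17841 - (-5 - 5*(-2/7)) = -17841 - (-5 + 10/7) = -17841 - 1*(-25/7) = -17841 + 25/7 = -124862/7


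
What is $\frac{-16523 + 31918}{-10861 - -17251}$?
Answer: $\frac{3079}{1278} \approx 2.4092$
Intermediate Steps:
$\frac{-16523 + 31918}{-10861 - -17251} = \frac{15395}{-10861 + \left(-217 + 17468\right)} = \frac{15395}{-10861 + 17251} = \frac{15395}{6390} = 15395 \cdot \frac{1}{6390} = \frac{3079}{1278}$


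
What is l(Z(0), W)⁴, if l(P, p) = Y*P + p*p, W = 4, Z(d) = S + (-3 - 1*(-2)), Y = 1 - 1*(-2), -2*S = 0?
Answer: 28561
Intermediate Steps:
S = 0 (S = -½*0 = 0)
Y = 3 (Y = 1 + 2 = 3)
Z(d) = -1 (Z(d) = 0 + (-3 - 1*(-2)) = 0 + (-3 + 2) = 0 - 1 = -1)
l(P, p) = p² + 3*P (l(P, p) = 3*P + p*p = 3*P + p² = p² + 3*P)
l(Z(0), W)⁴ = (4² + 3*(-1))⁴ = (16 - 3)⁴ = 13⁴ = 28561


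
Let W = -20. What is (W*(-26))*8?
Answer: 4160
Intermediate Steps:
(W*(-26))*8 = -20*(-26)*8 = 520*8 = 4160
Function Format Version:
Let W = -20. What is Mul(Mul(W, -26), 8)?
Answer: 4160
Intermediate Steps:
Mul(Mul(W, -26), 8) = Mul(Mul(-20, -26), 8) = Mul(520, 8) = 4160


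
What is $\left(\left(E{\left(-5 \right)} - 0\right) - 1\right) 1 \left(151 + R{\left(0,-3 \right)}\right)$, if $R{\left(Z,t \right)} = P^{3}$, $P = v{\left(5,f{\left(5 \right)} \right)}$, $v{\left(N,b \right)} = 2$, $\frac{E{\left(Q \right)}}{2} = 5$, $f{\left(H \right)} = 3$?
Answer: $1431$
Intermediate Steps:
$E{\left(Q \right)} = 10$ ($E{\left(Q \right)} = 2 \cdot 5 = 10$)
$P = 2$
$R{\left(Z,t \right)} = 8$ ($R{\left(Z,t \right)} = 2^{3} = 8$)
$\left(\left(E{\left(-5 \right)} - 0\right) - 1\right) 1 \left(151 + R{\left(0,-3 \right)}\right) = \left(\left(10 - 0\right) - 1\right) 1 \left(151 + 8\right) = \left(\left(10 + 0\right) - 1\right) 1 \cdot 159 = \left(10 - 1\right) 1 \cdot 159 = 9 \cdot 1 \cdot 159 = 9 \cdot 159 = 1431$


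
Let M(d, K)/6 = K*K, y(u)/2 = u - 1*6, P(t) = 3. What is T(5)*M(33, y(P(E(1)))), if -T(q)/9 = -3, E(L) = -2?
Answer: 5832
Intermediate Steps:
T(q) = 27 (T(q) = -9*(-3) = 27)
y(u) = -12 + 2*u (y(u) = 2*(u - 1*6) = 2*(u - 6) = 2*(-6 + u) = -12 + 2*u)
M(d, K) = 6*K**2 (M(d, K) = 6*(K*K) = 6*K**2)
T(5)*M(33, y(P(E(1)))) = 27*(6*(-12 + 2*3)**2) = 27*(6*(-12 + 6)**2) = 27*(6*(-6)**2) = 27*(6*36) = 27*216 = 5832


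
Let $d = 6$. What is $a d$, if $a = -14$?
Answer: $-84$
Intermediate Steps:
$a d = \left(-14\right) 6 = -84$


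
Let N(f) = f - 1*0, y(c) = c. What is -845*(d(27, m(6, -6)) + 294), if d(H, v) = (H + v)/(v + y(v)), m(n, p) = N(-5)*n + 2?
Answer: -13912925/56 ≈ -2.4845e+5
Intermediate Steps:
N(f) = f (N(f) = f + 0 = f)
m(n, p) = 2 - 5*n (m(n, p) = -5*n + 2 = 2 - 5*n)
d(H, v) = (H + v)/(2*v) (d(H, v) = (H + v)/(v + v) = (H + v)/((2*v)) = (H + v)*(1/(2*v)) = (H + v)/(2*v))
-845*(d(27, m(6, -6)) + 294) = -845*((27 + (2 - 5*6))/(2*(2 - 5*6)) + 294) = -845*((27 + (2 - 30))/(2*(2 - 30)) + 294) = -845*((½)*(27 - 28)/(-28) + 294) = -845*((½)*(-1/28)*(-1) + 294) = -845*(1/56 + 294) = -845*16465/56 = -13912925/56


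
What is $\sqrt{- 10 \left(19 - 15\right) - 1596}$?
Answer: $2 i \sqrt{409} \approx 40.448 i$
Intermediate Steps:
$\sqrt{- 10 \left(19 - 15\right) - 1596} = \sqrt{\left(-10\right) 4 - 1596} = \sqrt{-40 - 1596} = \sqrt{-1636} = 2 i \sqrt{409}$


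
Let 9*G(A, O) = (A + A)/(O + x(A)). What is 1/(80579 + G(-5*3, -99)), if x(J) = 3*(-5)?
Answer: 171/13779014 ≈ 1.2410e-5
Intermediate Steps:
x(J) = -15
G(A, O) = 2*A/(9*(-15 + O)) (G(A, O) = ((A + A)/(O - 15))/9 = ((2*A)/(-15 + O))/9 = (2*A/(-15 + O))/9 = 2*A/(9*(-15 + O)))
1/(80579 + G(-5*3, -99)) = 1/(80579 + 2*(-5*3)/(9*(-15 - 99))) = 1/(80579 + (2/9)*(-15)/(-114)) = 1/(80579 + (2/9)*(-15)*(-1/114)) = 1/(80579 + 5/171) = 1/(13779014/171) = 171/13779014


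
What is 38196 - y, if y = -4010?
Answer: 42206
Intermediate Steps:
38196 - y = 38196 - 1*(-4010) = 38196 + 4010 = 42206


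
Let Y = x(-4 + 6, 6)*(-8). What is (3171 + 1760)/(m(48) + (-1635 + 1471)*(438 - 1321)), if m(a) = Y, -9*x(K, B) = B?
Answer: 14793/434452 ≈ 0.034050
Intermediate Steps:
x(K, B) = -B/9
Y = 16/3 (Y = -⅑*6*(-8) = -⅔*(-8) = 16/3 ≈ 5.3333)
m(a) = 16/3
(3171 + 1760)/(m(48) + (-1635 + 1471)*(438 - 1321)) = (3171 + 1760)/(16/3 + (-1635 + 1471)*(438 - 1321)) = 4931/(16/3 - 164*(-883)) = 4931/(16/3 + 144812) = 4931/(434452/3) = 4931*(3/434452) = 14793/434452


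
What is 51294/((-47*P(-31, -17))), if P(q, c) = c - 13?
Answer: 8549/235 ≈ 36.379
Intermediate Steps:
P(q, c) = -13 + c
51294/((-47*P(-31, -17))) = 51294/((-47*(-13 - 17))) = 51294/((-47*(-30))) = 51294/1410 = 51294*(1/1410) = 8549/235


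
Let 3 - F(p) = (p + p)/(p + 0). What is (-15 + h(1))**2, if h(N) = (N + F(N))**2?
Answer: 121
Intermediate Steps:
F(p) = 1 (F(p) = 3 - (p + p)/(p + 0) = 3 - 2*p/p = 3 - 1*2 = 3 - 2 = 1)
h(N) = (1 + N)**2 (h(N) = (N + 1)**2 = (1 + N)**2)
(-15 + h(1))**2 = (-15 + (1 + 1)**2)**2 = (-15 + 2**2)**2 = (-15 + 4)**2 = (-11)**2 = 121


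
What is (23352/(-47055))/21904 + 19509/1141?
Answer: 119689033511/7000121390 ≈ 17.098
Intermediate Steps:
(23352/(-47055))/21904 + 19509/1141 = (23352*(-1/47055))*(1/21904) + 19509*(1/1141) = -7784/15685*1/21904 + 2787/163 = -973/42945530 + 2787/163 = 119689033511/7000121390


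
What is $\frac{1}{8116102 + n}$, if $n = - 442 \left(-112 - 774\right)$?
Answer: $\frac{1}{8507714} \approx 1.1754 \cdot 10^{-7}$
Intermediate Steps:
$n = 391612$ ($n = \left(-442\right) \left(-886\right) = 391612$)
$\frac{1}{8116102 + n} = \frac{1}{8116102 + 391612} = \frac{1}{8507714}$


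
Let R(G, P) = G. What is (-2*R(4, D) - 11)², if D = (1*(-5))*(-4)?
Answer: 361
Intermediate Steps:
D = 20 (D = -5*(-4) = 20)
(-2*R(4, D) - 11)² = (-2*4 - 11)² = (-8 - 11)² = (-19)² = 361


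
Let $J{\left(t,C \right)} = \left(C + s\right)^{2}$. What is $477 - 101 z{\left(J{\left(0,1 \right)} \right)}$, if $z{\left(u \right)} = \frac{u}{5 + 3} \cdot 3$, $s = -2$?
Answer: $\frac{3513}{8} \approx 439.13$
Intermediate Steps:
$J{\left(t,C \right)} = \left(-2 + C\right)^{2}$ ($J{\left(t,C \right)} = \left(C - 2\right)^{2} = \left(-2 + C\right)^{2}$)
$z{\left(u \right)} = \frac{3 u}{8}$ ($z{\left(u \right)} = \frac{u}{8} \cdot 3 = \frac{3 u}{8}$)
$477 - 101 z{\left(J{\left(0,1 \right)} \right)} = 477 - 101 \frac{3 \left(-2 + 1\right)^{2}}{8} = 477 - 101 \frac{3 \left(-1\right)^{2}}{8} = 477 - 101 \cdot \frac{3}{8} \cdot 1 = 477 - \frac{303}{8} = \frac{3513}{8}$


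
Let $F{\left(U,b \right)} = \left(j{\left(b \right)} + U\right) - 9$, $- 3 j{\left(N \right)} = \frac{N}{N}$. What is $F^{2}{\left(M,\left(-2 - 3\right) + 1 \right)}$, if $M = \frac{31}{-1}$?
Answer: $\frac{14641}{9} \approx 1626.8$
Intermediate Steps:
$j{\left(N \right)} = - \frac{1}{3}$ ($j{\left(N \right)} = - \frac{N \frac{1}{N}}{3} = \left(- \frac{1}{3}\right) 1 = - \frac{1}{3}$)
$M = -31$ ($M = 31 \left(-1\right) = -31$)
$F{\left(U,b \right)} = - \frac{28}{3} + U$ ($F{\left(U,b \right)} = \left(- \frac{1}{3} + U\right) - 9 = - \frac{28}{3} + U$)
$F^{2}{\left(M,\left(-2 - 3\right) + 1 \right)} = \left(- \frac{28}{3} - 31\right)^{2} = \left(- \frac{121}{3}\right)^{2} = \frac{14641}{9}$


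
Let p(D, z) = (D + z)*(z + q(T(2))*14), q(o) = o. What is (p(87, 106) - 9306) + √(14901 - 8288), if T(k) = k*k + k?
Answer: 27364 + √6613 ≈ 27445.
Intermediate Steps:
T(k) = k + k² (T(k) = k² + k = k + k²)
p(D, z) = (84 + z)*(D + z) (p(D, z) = (D + z)*(z + (2*(1 + 2))*14) = (D + z)*(z + (2*3)*14) = (D + z)*(z + 6*14) = (D + z)*(z + 84) = (D + z)*(84 + z) = (84 + z)*(D + z))
(p(87, 106) - 9306) + √(14901 - 8288) = ((106² + 84*87 + 84*106 + 87*106) - 9306) + √(14901 - 8288) = ((11236 + 7308 + 8904 + 9222) - 9306) + √6613 = (36670 - 9306) + √6613 = 27364 + √6613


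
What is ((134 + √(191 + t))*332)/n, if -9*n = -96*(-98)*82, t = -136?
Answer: -16683/32144 - 249*√55/64288 ≈ -0.54773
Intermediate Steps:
n = -257152/3 (n = -(-96*(-98))*82/9 = -3136*82/3 = -⅑*771456 = -257152/3 ≈ -85717.)
((134 + √(191 + t))*332)/n = ((134 + √(191 - 136))*332)/(-257152/3) = ((134 + √55)*332)*(-3/257152) = (44488 + 332*√55)*(-3/257152) = -16683/32144 - 249*√55/64288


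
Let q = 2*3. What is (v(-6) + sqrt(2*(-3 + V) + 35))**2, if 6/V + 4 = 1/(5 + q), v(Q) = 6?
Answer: (258 + sqrt(47945))**2/1849 ≈ 123.04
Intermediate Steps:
q = 6
V = -66/43 (V = 6/(-4 + 1/(5 + 6)) = 6/(-4 + 1/11) = 6/(-43/11) = 6*(-11/43) = -66/43 ≈ -1.5349)
(v(-6) + sqrt(2*(-3 + V) + 35))**2 = (6 + sqrt(2*(-3 - 66/43) + 35))**2 = (6 + sqrt(2*(-195/43) + 35))**2 = (6 + sqrt(-390/43 + 35))**2 = (6 + sqrt(1115/43))**2 = (6 + sqrt(47945)/43)**2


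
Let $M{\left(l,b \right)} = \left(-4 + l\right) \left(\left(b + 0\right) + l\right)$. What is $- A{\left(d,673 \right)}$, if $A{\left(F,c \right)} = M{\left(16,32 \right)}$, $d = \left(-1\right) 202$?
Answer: $-576$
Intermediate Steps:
$d = -202$
$M{\left(l,b \right)} = \left(-4 + l\right) \left(b + l\right)$
$A{\left(F,c \right)} = 576$ ($A{\left(F,c \right)} = 16^{2} - 128 - 64 + 32 \cdot 16 = 256 - 128 - 64 + 512 = 576$)
$- A{\left(d,673 \right)} = \left(-1\right) 576 = -576$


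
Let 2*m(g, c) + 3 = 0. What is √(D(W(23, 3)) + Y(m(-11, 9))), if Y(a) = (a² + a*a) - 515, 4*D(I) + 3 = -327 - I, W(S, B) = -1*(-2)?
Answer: I*√2374/2 ≈ 24.362*I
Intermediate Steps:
W(S, B) = 2
D(I) = -165/2 - I/4 (D(I) = -¾ + (-327 - I)/4 = -¾ + (-327/4 - I/4) = -165/2 - I/4)
m(g, c) = -3/2 (m(g, c) = -3/2 + (½)*0 = -3/2 + 0 = -3/2)
Y(a) = -515 + 2*a² (Y(a) = (a² + a²) - 515 = 2*a² - 515 = -515 + 2*a²)
√(D(W(23, 3)) + Y(m(-11, 9))) = √((-165/2 - ¼*2) + (-515 + 2*(-3/2)²)) = √((-165/2 - ½) + (-515 + 2*(9/4))) = √(-83 + (-515 + 9/2)) = √(-83 - 1021/2) = √(-1187/2) = I*√2374/2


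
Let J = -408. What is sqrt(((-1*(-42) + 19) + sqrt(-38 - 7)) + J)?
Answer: sqrt(-347 + 3*I*sqrt(5)) ≈ 0.18 + 18.629*I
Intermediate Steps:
sqrt(((-1*(-42) + 19) + sqrt(-38 - 7)) + J) = sqrt(((-1*(-42) + 19) + sqrt(-38 - 7)) - 408) = sqrt(((42 + 19) + sqrt(-45)) - 408) = sqrt((61 + 3*I*sqrt(5)) - 408) = sqrt(-347 + 3*I*sqrt(5))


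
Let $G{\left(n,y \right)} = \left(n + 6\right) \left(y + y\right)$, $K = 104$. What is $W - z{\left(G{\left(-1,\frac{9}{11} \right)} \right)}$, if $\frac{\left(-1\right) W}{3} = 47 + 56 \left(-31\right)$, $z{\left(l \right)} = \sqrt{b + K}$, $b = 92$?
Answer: $5053$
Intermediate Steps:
$G{\left(n,y \right)} = 2 y \left(6 + n\right)$ ($G{\left(n,y \right)} = \left(6 + n\right) 2 y = 2 y \left(6 + n\right)$)
$z{\left(l \right)} = 14$ ($z{\left(l \right)} = \sqrt{92 + 104} = \sqrt{196} = 14$)
$W = 5067$ ($W = - 3 \left(47 + 56 \left(-31\right)\right) = - 3 \left(47 - 1736\right) = \left(-3\right) \left(-1689\right) = 5067$)
$W - z{\left(G{\left(-1,\frac{9}{11} \right)} \right)} = 5067 - 14 = 5053$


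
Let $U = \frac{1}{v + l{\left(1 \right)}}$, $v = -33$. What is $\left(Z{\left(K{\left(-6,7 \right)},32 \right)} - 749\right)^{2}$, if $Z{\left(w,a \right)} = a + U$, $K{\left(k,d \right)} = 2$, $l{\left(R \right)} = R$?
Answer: $\frac{526473025}{1024} \approx 5.1413 \cdot 10^{5}$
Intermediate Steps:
$U = - \frac{1}{32}$ ($U = \frac{1}{-33 + 1} = \frac{1}{-32} = - \frac{1}{32} \approx -0.03125$)
$Z{\left(w,a \right)} = - \frac{1}{32} + a$ ($Z{\left(w,a \right)} = a - \frac{1}{32} = - \frac{1}{32} + a$)
$\left(Z{\left(K{\left(-6,7 \right)},32 \right)} - 749\right)^{2} = \left(\left(- \frac{1}{32} + 32\right) - 749\right)^{2} = \left(\frac{1023}{32} - 749\right)^{2} = \left(- \frac{22945}{32}\right)^{2} = \frac{526473025}{1024}$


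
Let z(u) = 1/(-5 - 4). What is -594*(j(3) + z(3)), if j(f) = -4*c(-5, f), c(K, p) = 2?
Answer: 4818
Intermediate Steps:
z(u) = -⅑ (z(u) = 1/(-9) = -⅑)
j(f) = -8 (j(f) = -4*2 = -8)
-594*(j(3) + z(3)) = -594*(-8 - ⅑) = -594*(-73/9) = 4818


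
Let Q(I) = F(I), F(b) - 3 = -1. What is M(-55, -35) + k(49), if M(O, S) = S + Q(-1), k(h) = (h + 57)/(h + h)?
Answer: -1564/49 ≈ -31.918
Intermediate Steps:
F(b) = 2 (F(b) = 3 - 1 = 2)
Q(I) = 2
k(h) = (57 + h)/(2*h) (k(h) = (57 + h)/((2*h)) = (57 + h)*(1/(2*h)) = (57 + h)/(2*h))
M(O, S) = 2 + S (M(O, S) = S + 2 = 2 + S)
M(-55, -35) + k(49) = (2 - 35) + (½)*(57 + 49)/49 = -33 + (½)*(1/49)*106 = -33 + 53/49 = -1564/49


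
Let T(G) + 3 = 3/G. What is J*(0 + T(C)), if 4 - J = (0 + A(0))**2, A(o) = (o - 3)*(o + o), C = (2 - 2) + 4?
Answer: -9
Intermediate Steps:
C = 4 (C = 0 + 4 = 4)
A(o) = 2*o*(-3 + o) (A(o) = (-3 + o)*(2*o) = 2*o*(-3 + o))
T(G) = -3 + 3/G
J = 4 (J = 4 - (0 + 2*0*(-3 + 0))**2 = 4 - (0 + 2*0*(-3))**2 = 4 - (0 + 0)**2 = 4 - 1*0**2 = 4 - 1*0 = 4 + 0 = 4)
J*(0 + T(C)) = 4*(0 + (-3 + 3/4)) = 4*(0 - 9/4) = 4*(-9/4) = -9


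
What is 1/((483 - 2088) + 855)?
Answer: -1/750 ≈ -0.0013333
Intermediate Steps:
1/((483 - 2088) + 855) = 1/(-1605 + 855) = 1/(-750) = -1/750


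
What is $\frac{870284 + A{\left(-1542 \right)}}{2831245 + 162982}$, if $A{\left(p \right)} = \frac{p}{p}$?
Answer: $\frac{870285}{2994227} \approx 0.29065$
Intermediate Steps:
$A{\left(p \right)} = 1$
$\frac{870284 + A{\left(-1542 \right)}}{2831245 + 162982} = \frac{870284 + 1}{2831245 + 162982} = \frac{870285}{2994227}$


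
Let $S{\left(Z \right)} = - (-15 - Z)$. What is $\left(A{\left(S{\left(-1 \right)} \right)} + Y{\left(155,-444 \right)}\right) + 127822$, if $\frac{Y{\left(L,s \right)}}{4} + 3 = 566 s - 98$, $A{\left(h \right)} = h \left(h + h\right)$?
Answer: $-877406$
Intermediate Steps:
$S{\left(Z \right)} = 15 + Z$
$A{\left(h \right)} = 2 h^{2}$ ($A{\left(h \right)} = h 2 h = 2 h^{2}$)
$Y{\left(L,s \right)} = -404 + 2264 s$ ($Y{\left(L,s \right)} = -12 + 4 \left(566 s - 98\right) = -12 + 4 \left(-98 + 566 s\right) = -12 + \left(-392 + 2264 s\right) = -404 + 2264 s$)
$\left(A{\left(S{\left(-1 \right)} \right)} + Y{\left(155,-444 \right)}\right) + 127822 = \left(2 \left(15 - 1\right)^{2} + \left(-404 + 2264 \left(-444\right)\right)\right) + 127822 = \left(2 \cdot 14^{2} - 1005620\right) + 127822 = \left(2 \cdot 196 - 1005620\right) + 127822 = \left(392 - 1005620\right) + 127822 = -1005228 + 127822 = -877406$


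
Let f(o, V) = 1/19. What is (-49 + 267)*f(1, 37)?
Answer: 218/19 ≈ 11.474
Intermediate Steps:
f(o, V) = 1/19
(-49 + 267)*f(1, 37) = (-49 + 267)*(1/19) = 218*(1/19) = 218/19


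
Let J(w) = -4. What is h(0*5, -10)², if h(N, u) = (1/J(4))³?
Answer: 1/4096 ≈ 0.00024414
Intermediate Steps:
h(N, u) = -1/64 (h(N, u) = (1/(-4))³ = (-¼)³ = -1/64)
h(0*5, -10)² = (-1/64)² = 1/4096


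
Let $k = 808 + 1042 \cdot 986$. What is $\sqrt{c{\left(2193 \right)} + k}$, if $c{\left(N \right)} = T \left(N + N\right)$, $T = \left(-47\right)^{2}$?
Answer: $3 \sqrt{1190766} \approx 3273.7$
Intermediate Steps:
$T = 2209$
$k = 1028220$ ($k = 808 + 1027412 = 1028220$)
$c{\left(N \right)} = 4418 N$ ($c{\left(N \right)} = 2209 \left(N + N\right) = 2209 \cdot 2 N = 4418 N$)
$\sqrt{c{\left(2193 \right)} + k} = \sqrt{4418 \cdot 2193 + 1028220} = \sqrt{9688674 + 1028220} = \sqrt{10716894} = 3 \sqrt{1190766}$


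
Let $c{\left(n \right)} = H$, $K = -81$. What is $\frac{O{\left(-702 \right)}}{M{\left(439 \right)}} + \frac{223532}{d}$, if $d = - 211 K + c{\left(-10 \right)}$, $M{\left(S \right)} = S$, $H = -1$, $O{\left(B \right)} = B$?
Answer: $\frac{43066684}{3751255} \approx 11.481$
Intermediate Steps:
$c{\left(n \right)} = -1$
$d = 17090$ ($d = \left(-211\right) \left(-81\right) - 1 = 17091 - 1 = 17090$)
$\frac{O{\left(-702 \right)}}{M{\left(439 \right)}} + \frac{223532}{d} = - \frac{702}{439} + \frac{223532}{17090} = \left(-702\right) \frac{1}{439} + 223532 \cdot \frac{1}{17090} = - \frac{702}{439} + \frac{111766}{8545} = \frac{43066684}{3751255}$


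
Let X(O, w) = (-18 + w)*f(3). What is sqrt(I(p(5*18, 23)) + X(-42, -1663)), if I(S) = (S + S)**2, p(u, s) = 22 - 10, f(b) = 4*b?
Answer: 2*I*sqrt(4899) ≈ 139.99*I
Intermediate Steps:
p(u, s) = 12
I(S) = 4*S**2 (I(S) = (2*S)**2 = 4*S**2)
X(O, w) = -216 + 12*w (X(O, w) = (-18 + w)*(4*3) = (-18 + w)*12 = -216 + 12*w)
sqrt(I(p(5*18, 23)) + X(-42, -1663)) = sqrt(4*12**2 + (-216 + 12*(-1663))) = sqrt(4*144 + (-216 - 19956)) = sqrt(576 - 20172) = sqrt(-19596) = 2*I*sqrt(4899)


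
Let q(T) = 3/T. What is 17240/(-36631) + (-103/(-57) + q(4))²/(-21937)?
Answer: -19672481131879/41773003656048 ≈ -0.47094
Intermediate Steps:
17240/(-36631) + (-103/(-57) + q(4))²/(-21937) = 17240/(-36631) + (-103/(-57) + 3/4)²/(-21937) = 17240*(-1/36631) + (-103*(-1/57) + 3*(¼))²*(-1/21937) = -17240/36631 + (103/57 + ¾)²*(-1/21937) = -17240/36631 + (583/228)²*(-1/21937) = -17240/36631 + (339889/51984)*(-1/21937) = -17240/36631 - 339889/1140373008 = -19672481131879/41773003656048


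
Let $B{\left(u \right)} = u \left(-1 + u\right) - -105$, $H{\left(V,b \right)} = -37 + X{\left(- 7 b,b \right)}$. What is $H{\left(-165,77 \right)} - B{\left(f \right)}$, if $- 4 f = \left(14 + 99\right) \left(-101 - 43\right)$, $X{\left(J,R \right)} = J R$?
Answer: $-16586201$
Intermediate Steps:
$f = 4068$ ($f = - \frac{\left(14 + 99\right) \left(-101 - 43\right)}{4} = - \frac{113 \left(-144\right)}{4} = \left(- \frac{1}{4}\right) \left(-16272\right) = 4068$)
$H{\left(V,b \right)} = -37 - 7 b^{2}$ ($H{\left(V,b \right)} = -37 + - 7 b b = -37 - 7 b^{2}$)
$B{\left(u \right)} = 105 + u \left(-1 + u\right)$ ($B{\left(u \right)} = u \left(-1 + u\right) + 105 = 105 + u \left(-1 + u\right)$)
$H{\left(-165,77 \right)} - B{\left(f \right)} = \left(-37 - 7 \cdot 77^{2}\right) - \left(105 + 4068^{2} - 4068\right) = \left(-37 - 41503\right) - \left(105 + 16548624 - 4068\right) = \left(-37 - 41503\right) - 16544661 = -41540 - 16544661 = -16586201$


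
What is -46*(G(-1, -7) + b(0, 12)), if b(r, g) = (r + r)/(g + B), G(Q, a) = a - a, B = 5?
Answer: 0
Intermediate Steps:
G(Q, a) = 0
b(r, g) = 2*r/(5 + g) (b(r, g) = (r + r)/(g + 5) = (2*r)/(5 + g) = 2*r/(5 + g))
-46*(G(-1, -7) + b(0, 12)) = -46*(0 + 2*0/(5 + 12)) = -46*(0 + 2*0/17) = -46*(0 + 2*0*(1/17)) = -46*(0 + 0) = -46*0 = 0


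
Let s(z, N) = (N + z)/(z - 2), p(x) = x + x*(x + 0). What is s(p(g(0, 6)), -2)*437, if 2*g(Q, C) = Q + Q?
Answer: 437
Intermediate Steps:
g(Q, C) = Q (g(Q, C) = (Q + Q)/2 = (2*Q)/2 = Q)
p(x) = x + x² (p(x) = x + x*x = x + x²)
s(z, N) = (N + z)/(-2 + z)
s(p(g(0, 6)), -2)*437 = ((-2 + 0*(1 + 0))/(-2 + 0*(1 + 0)))*437 = ((-2 + 0*1)/(-2 + 0*1))*437 = ((-2 + 0)/(-2 + 0))*437 = (-2/(-2))*437 = -½*(-2)*437 = 1*437 = 437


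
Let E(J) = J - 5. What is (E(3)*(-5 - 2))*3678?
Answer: 51492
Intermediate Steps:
E(J) = -5 + J
(E(3)*(-5 - 2))*3678 = ((-5 + 3)*(-5 - 2))*3678 = -2*(-7)*3678 = 14*3678 = 51492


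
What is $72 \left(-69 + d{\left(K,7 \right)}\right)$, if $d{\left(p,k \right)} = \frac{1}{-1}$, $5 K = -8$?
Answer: $-5040$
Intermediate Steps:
$K = - \frac{8}{5}$ ($K = \frac{1}{5} \left(-8\right) = - \frac{8}{5} \approx -1.6$)
$d{\left(p,k \right)} = -1$
$72 \left(-69 + d{\left(K,7 \right)}\right) = 72 \left(-69 - 1\right) = 72 \left(-70\right) = -5040$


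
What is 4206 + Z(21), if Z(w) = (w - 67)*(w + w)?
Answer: 2274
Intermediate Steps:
Z(w) = 2*w*(-67 + w) (Z(w) = (-67 + w)*(2*w) = 2*w*(-67 + w))
4206 + Z(21) = 4206 + 2*21*(-67 + 21) = 4206 + 2*21*(-46) = 4206 - 1932 = 2274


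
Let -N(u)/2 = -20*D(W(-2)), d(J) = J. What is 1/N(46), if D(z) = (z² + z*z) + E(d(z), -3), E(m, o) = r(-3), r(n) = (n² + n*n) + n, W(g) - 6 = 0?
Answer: 1/3480 ≈ 0.00028736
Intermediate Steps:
W(g) = 6 (W(g) = 6 + 0 = 6)
r(n) = n + 2*n² (r(n) = (n² + n²) + n = 2*n² + n = n + 2*n²)
E(m, o) = 15 (E(m, o) = -3*(1 + 2*(-3)) = -3*(1 - 6) = -3*(-5) = 15)
D(z) = 15 + 2*z² (D(z) = (z² + z*z) + 15 = (z² + z²) + 15 = 2*z² + 15 = 15 + 2*z²)
N(u) = 3480 (N(u) = -(-40)*(15 + 2*6²) = -(-40)*(15 + 2*36) = -(-40)*(15 + 72) = -(-40)*87 = -2*(-1740) = 3480)
1/N(46) = 1/3480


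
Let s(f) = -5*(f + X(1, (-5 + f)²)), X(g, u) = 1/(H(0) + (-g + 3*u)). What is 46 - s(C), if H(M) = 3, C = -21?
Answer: -23953/406 ≈ -58.998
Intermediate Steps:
X(g, u) = 1/(3 - g + 3*u) (X(g, u) = 1/(3 + (-g + 3*u)) = 1/(3 - g + 3*u))
s(f) = -5*f - 5/(2 + 3*(-5 + f)²) (s(f) = -5*(f + 1/(3 - 1*1 + 3*(-5 + f)²)) = -5*(f + 1/(3 - 1 + 3*(-5 + f)²)) = -5*(f + 1/(2 + 3*(-5 + f)²)) = -5*f - 5/(2 + 3*(-5 + f)²))
46 - s(C) = 46 - 5*(-1 - 1*(-21)*(2 + 3*(-5 - 21)²))/(2 + 3*(-5 - 21)²) = 46 - 5*(-1 - 1*(-21)*(2 + 3*(-26)²))/(2 + 3*(-26)²) = 46 - 5*(-1 - 1*(-21)*(2 + 3*676))/(2 + 3*676) = 46 - 5*(-1 - 1*(-21)*(2 + 2028))/(2 + 2028) = 46 - 5*(-1 - 1*(-21)*2030)/2030 = 46 - 5*(-1 + 42630)/2030 = 46 - 5*42629/2030 = 46 - 1*42629/406 = 46 - 42629/406 = -23953/406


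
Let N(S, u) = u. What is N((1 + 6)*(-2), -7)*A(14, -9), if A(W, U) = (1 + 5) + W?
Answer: -140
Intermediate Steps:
A(W, U) = 6 + W
N((1 + 6)*(-2), -7)*A(14, -9) = -7*(6 + 14) = -7*20 = -140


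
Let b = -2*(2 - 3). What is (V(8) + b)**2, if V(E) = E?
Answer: 100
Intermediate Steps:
b = 2 (b = -2*(-1) = 2)
(V(8) + b)**2 = (8 + 2)**2 = 10**2 = 100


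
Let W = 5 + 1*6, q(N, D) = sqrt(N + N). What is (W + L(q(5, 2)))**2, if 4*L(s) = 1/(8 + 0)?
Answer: 124609/1024 ≈ 121.69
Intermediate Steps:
q(N, D) = sqrt(2)*sqrt(N) (q(N, D) = sqrt(2*N) = sqrt(2)*sqrt(N))
L(s) = 1/32 (L(s) = 1/(4*(8 + 0)) = (1/4)/8 = (1/4)*(1/8) = 1/32)
W = 11 (W = 5 + 6 = 11)
(W + L(q(5, 2)))**2 = (11 + 1/32)**2 = (353/32)**2 = 124609/1024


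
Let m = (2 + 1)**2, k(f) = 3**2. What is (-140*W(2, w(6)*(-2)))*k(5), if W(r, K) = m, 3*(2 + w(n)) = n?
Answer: -11340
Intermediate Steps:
w(n) = -2 + n/3
k(f) = 9
m = 9 (m = 3**2 = 9)
W(r, K) = 9
(-140*W(2, w(6)*(-2)))*k(5) = -140*9*9 = -28*45*9 = -1260*9 = -11340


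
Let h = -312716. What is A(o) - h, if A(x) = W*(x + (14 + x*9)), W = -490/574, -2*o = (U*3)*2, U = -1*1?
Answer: 12819816/41 ≈ 3.1268e+5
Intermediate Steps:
U = -1
o = 3 (o = -(-1*3)*2/2 = -(-3)*2/2 = -½*(-6) = 3)
W = -35/41 (W = -490*1/574 = -35/41 ≈ -0.85366)
A(x) = -490/41 - 350*x/41 (A(x) = -35*(x + (14 + x*9))/41 = -35*(x + (14 + 9*x))/41 = -35*(14 + 10*x)/41 = -490/41 - 350*x/41)
A(o) - h = (-490/41 - 350/41*3) - 1*(-312716) = (-490/41 - 1050/41) + 312716 = -1540/41 + 312716 = 12819816/41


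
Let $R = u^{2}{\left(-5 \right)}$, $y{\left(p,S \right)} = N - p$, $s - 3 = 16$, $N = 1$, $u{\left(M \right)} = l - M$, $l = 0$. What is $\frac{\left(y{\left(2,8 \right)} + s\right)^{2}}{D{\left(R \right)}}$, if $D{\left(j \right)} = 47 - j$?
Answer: $\frac{162}{11} \approx 14.727$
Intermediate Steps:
$u{\left(M \right)} = - M$ ($u{\left(M \right)} = 0 - M = - M$)
$s = 19$ ($s = 3 + 16 = 19$)
$y{\left(p,S \right)} = 1 - p$
$R = 25$ ($R = \left(\left(-1\right) \left(-5\right)\right)^{2} = 5^{2} = 25$)
$\frac{\left(y{\left(2,8 \right)} + s\right)^{2}}{D{\left(R \right)}} = \frac{\left(\left(1 - 2\right) + 19\right)^{2}}{47 - 25} = \frac{\left(-1 + 19\right)^{2}}{22} = 18^{2} \cdot \frac{1}{22} = 324 \cdot \frac{1}{22} = \frac{162}{11}$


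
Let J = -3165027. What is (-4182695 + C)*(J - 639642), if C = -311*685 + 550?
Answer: 16722205095420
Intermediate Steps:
C = -212485 (C = -213035 + 550 = -212485)
(-4182695 + C)*(J - 639642) = (-4182695 - 212485)*(-3165027 - 639642) = -4395180*(-3804669) = 16722205095420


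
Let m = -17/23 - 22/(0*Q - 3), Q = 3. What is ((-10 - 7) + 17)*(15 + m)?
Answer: 0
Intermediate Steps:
m = 455/69 (m = -17/23 - 22/(0*3 - 3) = -17*1/23 - 22/(0 - 3) = -17/23 - 22/(-3) = -17/23 - 22*(-⅓) = -17/23 + 22/3 = 455/69 ≈ 6.5942)
((-10 - 7) + 17)*(15 + m) = ((-10 - 7) + 17)*(15 + 455/69) = (-17 + 17)*(1490/69) = 0*(1490/69) = 0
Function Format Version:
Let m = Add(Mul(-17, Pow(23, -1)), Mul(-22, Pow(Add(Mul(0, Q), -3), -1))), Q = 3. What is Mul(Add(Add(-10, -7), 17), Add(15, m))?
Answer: 0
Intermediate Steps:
m = Rational(455, 69) (m = Add(Mul(-17, Pow(23, -1)), Mul(-22, Pow(Add(Mul(0, 3), -3), -1))) = Add(Mul(-17, Rational(1, 23)), Mul(-22, Pow(Add(0, -3), -1))) = Add(Rational(-17, 23), Mul(-22, Pow(-3, -1))) = Add(Rational(-17, 23), Mul(-22, Rational(-1, 3))) = Add(Rational(-17, 23), Rational(22, 3)) = Rational(455, 69) ≈ 6.5942)
Mul(Add(Add(-10, -7), 17), Add(15, m)) = Mul(Add(Add(-10, -7), 17), Add(15, Rational(455, 69))) = Mul(Add(-17, 17), Rational(1490, 69)) = Mul(0, Rational(1490, 69)) = 0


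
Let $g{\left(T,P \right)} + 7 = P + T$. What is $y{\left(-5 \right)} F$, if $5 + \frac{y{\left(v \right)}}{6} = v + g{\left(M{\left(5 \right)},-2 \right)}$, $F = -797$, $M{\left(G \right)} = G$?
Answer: $66948$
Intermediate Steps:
$g{\left(T,P \right)} = -7 + P + T$ ($g{\left(T,P \right)} = -7 + \left(P + T\right) = -7 + P + T$)
$y{\left(v \right)} = -54 + 6 v$ ($y{\left(v \right)} = -30 + 6 \left(v - 4\right) = -30 + 6 \left(-4 + v\right) = -30 + \left(-24 + 6 v\right) = -54 + 6 v$)
$y{\left(-5 \right)} F = \left(-54 + 6 \left(-5\right)\right) \left(-797\right) = \left(-54 - 30\right) \left(-797\right) = \left(-84\right) \left(-797\right) = 66948$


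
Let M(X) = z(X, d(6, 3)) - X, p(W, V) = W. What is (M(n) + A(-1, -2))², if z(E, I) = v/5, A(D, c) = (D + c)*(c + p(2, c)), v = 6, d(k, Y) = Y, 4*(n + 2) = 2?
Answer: 729/100 ≈ 7.2900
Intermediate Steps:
n = -3/2 (n = -2 + (¼)*2 = -2 + ½ = -3/2 ≈ -1.5000)
A(D, c) = (2 + c)*(D + c) (A(D, c) = (D + c)*(c + 2) = (D + c)*(2 + c) = (2 + c)*(D + c))
z(E, I) = 6/5
M(X) = 6/5 - X
(M(n) + A(-1, -2))² = ((6/5 - 1*(-3/2)) + ((-2)² + 2*(-1) + 2*(-2) - 1*(-2)))² = ((6/5 + 3/2) + (4 - 2 - 4 + 2))² = (27/10 + 0)² = (27/10)² = 729/100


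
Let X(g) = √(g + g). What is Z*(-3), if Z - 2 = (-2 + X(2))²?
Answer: -6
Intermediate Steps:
X(g) = √2*√g (X(g) = √(2*g) = √2*√g)
Z = 2 (Z = 2 + (-2 + √2*√2)² = 2 + (-2 + 2)² = 2 + 0² = 2 + 0 = 2)
Z*(-3) = 2*(-3) = -6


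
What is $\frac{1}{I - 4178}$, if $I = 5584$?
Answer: $\frac{1}{1406} \approx 0.00071124$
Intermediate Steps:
$\frac{1}{I - 4178} = \frac{1}{5584 - 4178} = \frac{1}{1406}$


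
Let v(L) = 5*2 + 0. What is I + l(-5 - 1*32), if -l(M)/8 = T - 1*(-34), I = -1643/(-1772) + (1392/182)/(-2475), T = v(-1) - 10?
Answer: -36062011679/133032900 ≈ -271.08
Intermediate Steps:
v(L) = 10 (v(L) = 10 + 0 = 10)
T = 0 (T = 10 - 10 = 0)
I = 122937121/133032900 (I = -1643*(-1/1772) + (1392*(1/182))*(-1/2475) = 1643/1772 + (696/91)*(-1/2475) = 1643/1772 - 232/75075 = 122937121/133032900 ≈ 0.92411)
l(M) = -272 (l(M) = -8*(0 - 1*(-34)) = -8*(0 + 34) = -8*34 = -272)
I + l(-5 - 1*32) = 122937121/133032900 - 272 = -36062011679/133032900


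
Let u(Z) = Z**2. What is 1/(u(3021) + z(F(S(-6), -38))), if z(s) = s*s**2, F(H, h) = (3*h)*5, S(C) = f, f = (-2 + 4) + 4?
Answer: -1/176066559 ≈ -5.6797e-9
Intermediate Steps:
f = 6 (f = 2 + 4 = 6)
S(C) = 6
F(H, h) = 15*h
z(s) = s**3
1/(u(3021) + z(F(S(-6), -38))) = 1/(3021**2 + (15*(-38))**3) = 1/(9126441 + (-570)**3) = 1/(9126441 - 185193000) = 1/(-176066559) = -1/176066559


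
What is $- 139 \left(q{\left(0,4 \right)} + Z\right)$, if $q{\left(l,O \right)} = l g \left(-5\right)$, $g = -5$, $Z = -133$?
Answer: $18487$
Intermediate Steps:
$q{\left(l,O \right)} = 25 l$ ($q{\left(l,O \right)} = l \left(-5\right) \left(-5\right) = - 5 l \left(-5\right) = 25 l$)
$- 139 \left(q{\left(0,4 \right)} + Z\right) = - 139 \left(25 \cdot 0 - 133\right) = - 139 \left(0 - 133\right) = \left(-139\right) \left(-133\right) = 18487$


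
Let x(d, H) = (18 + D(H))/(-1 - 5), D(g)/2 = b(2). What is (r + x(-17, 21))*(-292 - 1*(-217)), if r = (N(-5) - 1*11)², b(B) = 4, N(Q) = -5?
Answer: -18875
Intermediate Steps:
D(g) = 8 (D(g) = 2*4 = 8)
x(d, H) = -13/3 (x(d, H) = (18 + 8)/(-1 - 5) = 26/(-6) = 26*(-⅙) = -13/3)
r = 256 (r = (-5 - 1*11)² = (-5 - 11)² = (-16)² = 256)
(r + x(-17, 21))*(-292 - 1*(-217)) = (256 - 13/3)*(-292 - 1*(-217)) = 755*(-292 + 217)/3 = (755/3)*(-75) = -18875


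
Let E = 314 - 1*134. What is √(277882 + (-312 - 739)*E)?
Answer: √88702 ≈ 297.83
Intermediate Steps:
E = 180 (E = 314 - 134 = 180)
√(277882 + (-312 - 739)*E) = √(277882 + (-312 - 739)*180) = √(277882 - 1051*180) = √(277882 - 189180) = √88702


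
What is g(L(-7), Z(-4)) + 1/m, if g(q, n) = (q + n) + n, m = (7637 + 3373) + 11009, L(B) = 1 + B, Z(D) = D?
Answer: -308265/22019 ≈ -14.000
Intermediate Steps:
m = 22019 (m = 11010 + 11009 = 22019)
g(q, n) = q + 2*n (g(q, n) = (n + q) + n = q + 2*n)
g(L(-7), Z(-4)) + 1/m = ((1 - 7) + 2*(-4)) + 1/22019 = (-6 - 8) + 1/22019 = -14 + 1/22019 = -308265/22019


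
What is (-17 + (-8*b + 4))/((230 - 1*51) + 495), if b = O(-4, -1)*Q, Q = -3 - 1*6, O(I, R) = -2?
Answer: -157/674 ≈ -0.23294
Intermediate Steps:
Q = -9 (Q = -3 - 6 = -9)
b = 18 (b = -2*(-9) = 18)
(-17 + (-8*b + 4))/((230 - 1*51) + 495) = (-17 + (-8*18 + 4))/((230 - 1*51) + 495) = (-17 + (-144 + 4))/((230 - 51) + 495) = (-17 - 140)/(179 + 495) = -157/674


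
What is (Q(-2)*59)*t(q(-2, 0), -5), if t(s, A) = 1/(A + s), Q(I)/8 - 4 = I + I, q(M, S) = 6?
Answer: 0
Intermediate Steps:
Q(I) = 32 + 16*I (Q(I) = 32 + 8*(I + I) = 32 + 8*(2*I) = 32 + 16*I)
(Q(-2)*59)*t(q(-2, 0), -5) = ((32 + 16*(-2))*59)/(-5 + 6) = ((32 - 32)*59)/1 = (0*59)*1 = 0*1 = 0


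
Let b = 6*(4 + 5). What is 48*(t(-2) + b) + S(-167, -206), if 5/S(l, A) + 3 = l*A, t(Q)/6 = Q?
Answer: 69348389/34399 ≈ 2016.0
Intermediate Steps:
t(Q) = 6*Q
S(l, A) = 5/(-3 + A*l) (S(l, A) = 5/(-3 + l*A) = 5/(-3 + A*l))
b = 54 (b = 6*9 = 54)
48*(t(-2) + b) + S(-167, -206) = 48*(6*(-2) + 54) + 5/(-3 - 206*(-167)) = 48*(-12 + 54) + 5/(-3 + 34402) = 48*42 + 5/34399 = 2016 + 5*(1/34399) = 2016 + 5/34399 = 69348389/34399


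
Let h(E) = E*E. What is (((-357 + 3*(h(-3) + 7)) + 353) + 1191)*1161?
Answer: 1433835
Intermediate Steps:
h(E) = E²
(((-357 + 3*(h(-3) + 7)) + 353) + 1191)*1161 = (((-357 + 3*((-3)² + 7)) + 353) + 1191)*1161 = (((-357 + 3*(9 + 7)) + 353) + 1191)*1161 = (((-357 + 3*16) + 353) + 1191)*1161 = (((-357 + 48) + 353) + 1191)*1161 = ((-309 + 353) + 1191)*1161 = (44 + 1191)*1161 = 1235*1161 = 1433835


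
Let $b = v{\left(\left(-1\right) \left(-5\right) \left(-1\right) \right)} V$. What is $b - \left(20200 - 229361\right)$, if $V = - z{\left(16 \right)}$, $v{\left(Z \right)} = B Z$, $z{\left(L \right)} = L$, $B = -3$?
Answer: $208921$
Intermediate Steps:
$v{\left(Z \right)} = - 3 Z$
$V = -16$ ($V = \left(-1\right) 16 = -16$)
$b = -240$ ($b = - 3 \left(-1\right) \left(-5\right) \left(-1\right) \left(-16\right) = - 3 \cdot 5 \left(-1\right) \left(-16\right) = \left(-3\right) \left(-5\right) \left(-16\right) = 15 \left(-16\right) = -240$)
$b - \left(20200 - 229361\right) = -240 - \left(20200 - 229361\right) = -240 - -209161 = -240 + 209161 = 208921$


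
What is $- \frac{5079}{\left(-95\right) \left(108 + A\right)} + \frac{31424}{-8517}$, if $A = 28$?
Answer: $- \frac{21337661}{6472920} \approx -3.2965$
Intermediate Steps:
$- \frac{5079}{\left(-95\right) \left(108 + A\right)} + \frac{31424}{-8517} = - \frac{5079}{\left(-95\right) \left(108 + 28\right)} + \frac{31424}{-8517} = - \frac{5079}{\left(-95\right) 136} + 31424 \left(- \frac{1}{8517}\right) = - \frac{5079}{-12920} - \frac{31424}{8517} = \left(-5079\right) \left(- \frac{1}{12920}\right) - \frac{31424}{8517} = \frac{5079}{12920} - \frac{31424}{8517} = - \frac{21337661}{6472920}$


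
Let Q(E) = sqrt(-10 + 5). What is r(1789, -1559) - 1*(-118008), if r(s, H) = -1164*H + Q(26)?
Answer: 1932684 + I*sqrt(5) ≈ 1.9327e+6 + 2.2361*I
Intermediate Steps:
Q(E) = I*sqrt(5) (Q(E) = sqrt(-5) = I*sqrt(5))
r(s, H) = -1164*H + I*sqrt(5)
r(1789, -1559) - 1*(-118008) = (-1164*(-1559) + I*sqrt(5)) - 1*(-118008) = (1814676 + I*sqrt(5)) + 118008 = 1932684 + I*sqrt(5)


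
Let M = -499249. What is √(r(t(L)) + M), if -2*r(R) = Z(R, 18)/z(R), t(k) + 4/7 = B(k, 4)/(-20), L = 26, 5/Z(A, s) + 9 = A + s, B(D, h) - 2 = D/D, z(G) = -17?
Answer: I*√193812553238991/19703 ≈ 706.58*I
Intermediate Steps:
B(D, h) = 3 (B(D, h) = 2 + D/D = 2 + 1 = 3)
Z(A, s) = 5/(-9 + A + s) (Z(A, s) = 5/(-9 + (A + s)) = 5/(-9 + A + s))
t(k) = -101/140 (t(k) = -4/7 + 3/(-20) = -4/7 + 3*(-1/20) = -4/7 - 3/20 = -101/140)
r(R) = 5/(34*(9 + R)) (r(R) = -5/(-9 + R + 18)/(2*(-17)) = -5/(9 + R)*(-1)/(2*17) = -(-5)/(34*(9 + R)) = 5/(34*(9 + R)))
√(r(t(L)) + M) = √(5/(34*(9 - 101/140)) - 499249) = √(5/(34*(1159/140)) - 499249) = √((5/34)*(140/1159) - 499249) = √(350/19703 - 499249) = √(-9836702697/19703) = I*√193812553238991/19703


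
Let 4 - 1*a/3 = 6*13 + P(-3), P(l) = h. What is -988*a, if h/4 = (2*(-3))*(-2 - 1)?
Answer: 432744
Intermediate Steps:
h = 72 (h = 4*((2*(-3))*(-2 - 1)) = 4*(-6*(-3)) = 4*18 = 72)
P(l) = 72
a = -438 (a = 12 - 3*(6*13 + 72) = 12 - 3*(78 + 72) = 12 - 3*150 = 12 - 450 = -438)
-988*a = -988*(-438) = 432744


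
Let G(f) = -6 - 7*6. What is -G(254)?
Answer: 48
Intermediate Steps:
G(f) = -48 (G(f) = -6 - 42 = -48)
-G(254) = -1*(-48) = 48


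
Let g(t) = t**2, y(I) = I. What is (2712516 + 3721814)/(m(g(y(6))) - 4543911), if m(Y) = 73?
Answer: -3217165/2271919 ≈ -1.4161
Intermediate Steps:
(2712516 + 3721814)/(m(g(y(6))) - 4543911) = (2712516 + 3721814)/(73 - 4543911) = 6434330/(-4543838) = 6434330*(-1/4543838) = -3217165/2271919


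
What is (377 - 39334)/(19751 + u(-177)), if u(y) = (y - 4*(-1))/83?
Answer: -3233431/1639160 ≈ -1.9726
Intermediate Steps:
u(y) = 4/83 + y/83 (u(y) = (y + 4)*(1/83) = (4 + y)*(1/83) = 4/83 + y/83)
(377 - 39334)/(19751 + u(-177)) = (377 - 39334)/(19751 + (4/83 + (1/83)*(-177))) = -38957/(19751 + (4/83 - 177/83)) = -38957/(19751 - 173/83) = -38957/1639160/83 = -38957*83/1639160 = -3233431/1639160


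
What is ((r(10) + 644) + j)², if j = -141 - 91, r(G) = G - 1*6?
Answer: 173056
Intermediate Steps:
r(G) = -6 + G (r(G) = G - 6 = -6 + G)
j = -232
((r(10) + 644) + j)² = (((-6 + 10) + 644) - 232)² = ((4 + 644) - 232)² = (648 - 232)² = 416² = 173056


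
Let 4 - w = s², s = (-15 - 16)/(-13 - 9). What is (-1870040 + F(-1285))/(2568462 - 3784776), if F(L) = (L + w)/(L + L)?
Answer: 155073648949/100863243888 ≈ 1.5375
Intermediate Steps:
s = 31/22 (s = -31/(-22) = -31*(-1/22) = 31/22 ≈ 1.4091)
w = 975/484 (w = 4 - (31/22)² = 4 - 1*961/484 = 4 - 961/484 = 975/484 ≈ 2.0145)
F(L) = (975/484 + L)/(2*L) (F(L) = (L + 975/484)/(L + L) = (975/484 + L)/((2*L)) = (975/484 + L)*(1/(2*L)) = (975/484 + L)/(2*L))
(-1870040 + F(-1285))/(2568462 - 3784776) = (-1870040 + (1/968)*(975 + 484*(-1285))/(-1285))/(2568462 - 3784776) = (-1870040 + (1/968)*(-1/1285)*(975 - 621940))/(-1216314) = (-1870040 + (1/968)*(-1/1285)*(-620965))*(-1/1216314) = (-1870040 + 124193/248776)*(-1/1216314) = -465220946847/248776*(-1/1216314) = 155073648949/100863243888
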